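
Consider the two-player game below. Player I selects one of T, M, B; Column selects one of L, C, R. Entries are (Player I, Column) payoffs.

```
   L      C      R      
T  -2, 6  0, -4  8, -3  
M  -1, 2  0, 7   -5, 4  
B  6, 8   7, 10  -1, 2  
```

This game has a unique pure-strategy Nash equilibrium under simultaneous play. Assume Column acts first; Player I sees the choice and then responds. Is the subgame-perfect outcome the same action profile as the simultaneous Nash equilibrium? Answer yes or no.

yes

Work backward from Player I's decision.
- L → Player I plays B (best of -2, -1, 6); Column gets 8.
- C → Player I plays B (best of 0, 0, 7); Column gets 10.
- R → Player I plays T (best of 8, -5, -1); Column gets -3.
Column's induced payoffs are 8, 10, -3, so Column commits to C. Subgame-perfect outcome: (B, C) with payoffs (7, 10).
For the simultaneous game, intersect best replies.
Player I's best replies: L→B; C→B; R→T.
Column's best replies: T→L; M→C; B→C.
The unique mutual best reply is (B, C), giving (7, 10).
Sequential outcome (B, C) coincides with the Nash profile (B, C).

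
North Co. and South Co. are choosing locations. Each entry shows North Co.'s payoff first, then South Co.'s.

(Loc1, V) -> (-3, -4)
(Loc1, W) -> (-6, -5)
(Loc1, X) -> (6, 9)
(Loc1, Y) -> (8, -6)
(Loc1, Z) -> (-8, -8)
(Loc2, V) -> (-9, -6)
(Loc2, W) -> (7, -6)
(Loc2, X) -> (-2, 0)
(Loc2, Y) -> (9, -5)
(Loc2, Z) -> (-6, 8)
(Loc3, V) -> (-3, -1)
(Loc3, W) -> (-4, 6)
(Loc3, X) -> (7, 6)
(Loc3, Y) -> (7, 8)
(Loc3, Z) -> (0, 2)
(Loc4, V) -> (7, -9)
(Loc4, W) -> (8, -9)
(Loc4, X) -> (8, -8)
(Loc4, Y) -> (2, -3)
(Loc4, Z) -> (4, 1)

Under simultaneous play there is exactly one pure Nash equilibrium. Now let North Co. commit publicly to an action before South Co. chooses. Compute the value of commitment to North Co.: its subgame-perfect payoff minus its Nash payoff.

Work backward from South Co.'s decision.
- Loc1: BR = X, leader payoff 6.
- Loc2: BR = Z, leader payoff -6.
- Loc3: BR = Y, leader payoff 7.
- Loc4: BR = Z, leader payoff 4.
Among 6, -6, 7, 4, the best is 7 at Loc3. Subgame-perfect outcome: (Loc3, Y) with payoffs (7, 8).
For the simultaneous game, intersect best replies.
North Co.'s best replies: V→Loc4; W→Loc4; X→Loc4; Y→Loc2; Z→Loc4.
South Co.'s best replies: Loc1→X; Loc2→Z; Loc3→Y; Loc4→Z.
The unique mutual best reply is (Loc4, Z), giving (4, 1).
North Co.'s commitment gain: 7 − 4 = 3.

3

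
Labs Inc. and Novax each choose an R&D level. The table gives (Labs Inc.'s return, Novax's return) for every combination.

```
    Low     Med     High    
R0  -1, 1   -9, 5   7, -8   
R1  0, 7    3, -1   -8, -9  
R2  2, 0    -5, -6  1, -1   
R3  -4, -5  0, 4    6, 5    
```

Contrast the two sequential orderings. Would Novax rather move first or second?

If Labs Inc. leads: Novax's best replies are R0→Med, R1→Low, R2→Low, R3→High; Labs Inc.'s induced payoffs -9, 0, 2, 6; outcome (R3, High), payoffs (6, 5).
If Novax leads: Labs Inc.'s best replies are Low→R2, Med→R1, High→R0; Novax's induced payoffs 0, -1, -8; outcome (R2, Low), payoffs (2, 0).
Novax gets 0 moving first and 5 moving second, so Novax prefers to move second.

second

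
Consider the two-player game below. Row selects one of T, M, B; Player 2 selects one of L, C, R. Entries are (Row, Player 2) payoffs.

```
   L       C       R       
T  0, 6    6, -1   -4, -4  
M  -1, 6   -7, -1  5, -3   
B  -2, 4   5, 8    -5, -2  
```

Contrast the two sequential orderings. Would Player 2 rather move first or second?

second

If Row leads: Player 2's best replies are T→L, M→L, B→C; Row's induced payoffs 0, -1, 5; outcome (B, C), payoffs (5, 8).
If Player 2 leads: Row's best replies are L→T, C→T, R→M; Player 2's induced payoffs 6, -1, -3; outcome (T, L), payoffs (0, 6).
Player 2 gets 6 moving first and 8 moving second, so Player 2 prefers to move second.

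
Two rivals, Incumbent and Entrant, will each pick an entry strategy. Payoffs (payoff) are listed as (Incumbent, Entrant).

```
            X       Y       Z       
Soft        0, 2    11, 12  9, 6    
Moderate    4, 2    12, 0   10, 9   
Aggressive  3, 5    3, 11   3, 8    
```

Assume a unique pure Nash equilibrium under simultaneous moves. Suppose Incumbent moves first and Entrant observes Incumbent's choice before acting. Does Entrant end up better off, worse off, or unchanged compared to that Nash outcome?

better off

Work backward from Entrant's decision.
- Soft: Entrant compares 2, 12, 6 and picks Y; Incumbent would get 11.
- Moderate: Entrant compares 2, 0, 9 and picks Z; Incumbent would get 10.
- Aggressive: Entrant compares 5, 11, 8 and picks Y; Incumbent would get 3.
Maximizing over 11, 10, 3, Incumbent chooses Soft. Subgame-perfect outcome: (Soft, Y) with payoffs (11, 12).
For the simultaneous game, intersect best replies.
Incumbent's best replies: X→Moderate; Y→Moderate; Z→Moderate.
Entrant's best replies: Soft→Y; Moderate→Z; Aggressive→Y.
The unique mutual best reply is (Moderate, Z), giving (10, 9).
Entrant earns 12 sequentially versus 9 at the Nash outcome: better off.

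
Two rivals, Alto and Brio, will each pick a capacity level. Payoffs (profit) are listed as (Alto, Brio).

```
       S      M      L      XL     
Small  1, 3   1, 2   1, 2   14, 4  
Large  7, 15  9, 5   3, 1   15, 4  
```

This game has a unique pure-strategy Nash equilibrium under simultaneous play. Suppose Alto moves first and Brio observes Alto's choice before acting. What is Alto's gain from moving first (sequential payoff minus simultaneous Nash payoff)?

Solve by backward induction (Alto leads).
- Small: BR = XL, leader payoff 14.
- Large: BR = S, leader payoff 7.
Among 14, 7, the best is 14 at Small. Subgame-perfect outcome: (Small, XL) with payoffs (14, 4).
Now find the simultaneous Nash equilibrium.
Alto's best replies: S→Large; M→Large; L→Large; XL→Large.
Brio's best replies: Small→XL; Large→S.
The unique mutual best reply is (Large, S), giving (7, 15).
Alto's commitment gain: 14 − 7 = 7.

7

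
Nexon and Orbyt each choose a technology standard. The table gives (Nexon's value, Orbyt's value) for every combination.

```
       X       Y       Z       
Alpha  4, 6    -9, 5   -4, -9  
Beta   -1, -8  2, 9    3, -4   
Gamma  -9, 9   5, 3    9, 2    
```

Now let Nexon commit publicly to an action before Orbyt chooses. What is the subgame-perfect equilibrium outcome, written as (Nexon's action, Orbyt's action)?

(Alpha, X)

Solve by backward induction (Nexon leads).
- Alpha: Orbyt compares 6, 5, -9 and picks X; Nexon would get 4.
- Beta: Orbyt compares -8, 9, -4 and picks Y; Nexon would get 2.
- Gamma: Orbyt compares 9, 3, 2 and picks X; Nexon would get -9.
Maximizing over 4, 2, -9, Nexon chooses Alpha. Subgame-perfect outcome: (Alpha, X) with payoffs (4, 6).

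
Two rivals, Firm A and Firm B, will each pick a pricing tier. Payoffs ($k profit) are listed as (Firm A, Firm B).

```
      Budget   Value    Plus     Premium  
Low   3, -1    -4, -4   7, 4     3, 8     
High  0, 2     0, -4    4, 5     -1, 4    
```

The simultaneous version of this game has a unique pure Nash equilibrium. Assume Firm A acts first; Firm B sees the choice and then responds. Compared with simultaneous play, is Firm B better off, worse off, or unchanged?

Firm B best-responds to each possible Firm A move:
- Low → Firm B plays Premium (best of -1, -4, 4, 8); Firm A gets 3.
- High → Firm B plays Plus (best of 2, -4, 5, 4); Firm A gets 4.
Among 3, 4, the best is 4 at High. Subgame-perfect outcome: (High, Plus) with payoffs (4, 5).
Under simultaneous play:
Firm A's best replies: Budget→Low; Value→High; Plus→Low; Premium→Low.
Firm B's best replies: Low→Premium; High→Plus.
Only (Low, Premium) has each player best-responding; Nash payoffs (3, 8).
Firm B earns 5 sequentially versus 8 at the Nash outcome: worse off.

worse off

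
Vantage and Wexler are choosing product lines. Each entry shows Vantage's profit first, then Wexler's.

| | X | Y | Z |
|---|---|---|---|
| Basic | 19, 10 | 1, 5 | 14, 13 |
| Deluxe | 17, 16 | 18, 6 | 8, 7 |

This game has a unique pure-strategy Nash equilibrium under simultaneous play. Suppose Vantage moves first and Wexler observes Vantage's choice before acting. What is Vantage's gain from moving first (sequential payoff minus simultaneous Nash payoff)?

Backward induction with Vantage moving first.
- Basic: BR = Z, leader payoff 14.
- Deluxe: BR = X, leader payoff 17.
Maximizing over 14, 17, Vantage chooses Deluxe. Subgame-perfect outcome: (Deluxe, X) with payoffs (17, 16).
Now find the simultaneous Nash equilibrium.
Vantage's best replies: X→Basic; Y→Deluxe; Z→Basic.
Wexler's best replies: Basic→Z; Deluxe→X.
Only (Basic, Z) has each player best-responding; Nash payoffs (14, 13).
Vantage's commitment gain: 17 − 14 = 3.

3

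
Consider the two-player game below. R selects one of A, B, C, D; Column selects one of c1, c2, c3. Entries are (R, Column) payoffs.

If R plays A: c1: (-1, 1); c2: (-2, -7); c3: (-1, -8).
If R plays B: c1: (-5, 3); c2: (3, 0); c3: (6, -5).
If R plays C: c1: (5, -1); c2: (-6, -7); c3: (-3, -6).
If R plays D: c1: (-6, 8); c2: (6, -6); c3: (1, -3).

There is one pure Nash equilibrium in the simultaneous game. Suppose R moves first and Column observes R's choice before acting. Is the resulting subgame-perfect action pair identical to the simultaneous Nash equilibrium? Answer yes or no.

yes

Work backward from Column's decision.
- A → Column plays c1 (best of 1, -7, -8); R gets -1.
- B → Column plays c1 (best of 3, 0, -5); R gets -5.
- C → Column plays c1 (best of -1, -7, -6); R gets 5.
- D → Column plays c1 (best of 8, -6, -3); R gets -6.
Maximizing over -1, -5, 5, -6, R chooses C. Subgame-perfect outcome: (C, c1) with payoffs (5, -1).
For the simultaneous game, intersect best replies.
R's best replies: c1→C; c2→D; c3→B.
Column's best replies: A→c1; B→c1; C→c1; D→c1.
Only (C, c1) has each player best-responding; Nash payoffs (5, -1).
Sequential outcome (C, c1) coincides with the Nash profile (C, c1).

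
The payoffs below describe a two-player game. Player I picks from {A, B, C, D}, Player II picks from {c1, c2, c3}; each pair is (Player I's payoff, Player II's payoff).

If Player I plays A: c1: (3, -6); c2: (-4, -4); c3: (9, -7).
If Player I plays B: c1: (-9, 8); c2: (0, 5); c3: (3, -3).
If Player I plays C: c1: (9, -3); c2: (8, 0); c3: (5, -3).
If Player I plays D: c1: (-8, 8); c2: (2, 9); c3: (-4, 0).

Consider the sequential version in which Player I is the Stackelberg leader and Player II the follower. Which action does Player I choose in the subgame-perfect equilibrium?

Player II best-responds to each possible Player I move:
- A → Player II plays c2 (best of -6, -4, -7); Player I gets -4.
- B → Player II plays c1 (best of 8, 5, -3); Player I gets -9.
- C → Player II plays c2 (best of -3, 0, -3); Player I gets 8.
- D → Player II plays c2 (best of 8, 9, 0); Player I gets 2.
Player I's induced payoffs are -4, -9, 8, 2, so Player I commits to C. Subgame-perfect outcome: (C, c2) with payoffs (8, 0).

C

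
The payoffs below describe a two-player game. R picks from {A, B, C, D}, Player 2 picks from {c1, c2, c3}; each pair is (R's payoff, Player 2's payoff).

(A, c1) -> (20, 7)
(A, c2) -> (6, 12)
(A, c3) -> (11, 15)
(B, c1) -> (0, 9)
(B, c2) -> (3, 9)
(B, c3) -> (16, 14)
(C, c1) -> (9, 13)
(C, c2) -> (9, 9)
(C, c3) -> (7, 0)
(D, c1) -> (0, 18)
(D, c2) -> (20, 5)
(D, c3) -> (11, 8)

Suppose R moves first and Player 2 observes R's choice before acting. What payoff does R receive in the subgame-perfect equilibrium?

16

Backward induction with R moving first.
- A: Player 2 compares 7, 12, 15 and picks c3; R would get 11.
- B: Player 2 compares 9, 9, 14 and picks c3; R would get 16.
- C: Player 2 compares 13, 9, 0 and picks c1; R would get 9.
- D: Player 2 compares 18, 5, 8 and picks c1; R would get 0.
Maximizing over 11, 16, 9, 0, R chooses B. Subgame-perfect outcome: (B, c3) with payoffs (16, 14).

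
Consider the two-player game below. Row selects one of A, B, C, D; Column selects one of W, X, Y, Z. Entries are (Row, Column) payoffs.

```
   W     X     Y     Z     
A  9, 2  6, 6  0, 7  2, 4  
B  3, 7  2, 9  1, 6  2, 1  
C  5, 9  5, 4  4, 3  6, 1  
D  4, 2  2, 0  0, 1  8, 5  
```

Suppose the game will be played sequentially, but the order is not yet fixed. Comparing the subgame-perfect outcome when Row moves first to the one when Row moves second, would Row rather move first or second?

first

If Row leads: Column's best replies are A→Y, B→X, C→W, D→Z; Row's induced payoffs 0, 2, 5, 8; outcome (D, Z), payoffs (8, 5).
If Column leads: Row's best replies are W→A, X→A, Y→C, Z→D; Column's induced payoffs 2, 6, 3, 5; outcome (A, X), payoffs (6, 6).
Row gets 8 moving first and 6 moving second, so Row prefers to move first.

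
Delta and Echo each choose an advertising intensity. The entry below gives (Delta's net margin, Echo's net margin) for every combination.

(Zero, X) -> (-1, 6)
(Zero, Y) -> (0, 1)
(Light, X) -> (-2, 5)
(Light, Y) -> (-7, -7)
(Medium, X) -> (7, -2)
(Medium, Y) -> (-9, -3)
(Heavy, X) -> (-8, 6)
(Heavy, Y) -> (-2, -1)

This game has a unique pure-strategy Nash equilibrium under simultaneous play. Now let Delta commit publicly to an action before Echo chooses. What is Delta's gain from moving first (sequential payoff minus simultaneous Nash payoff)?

Echo best-responds to each possible Delta move:
- Zero: Echo compares 6, 1 and picks X; Delta would get -1.
- Light: Echo compares 5, -7 and picks X; Delta would get -2.
- Medium: Echo compares -2, -3 and picks X; Delta would get 7.
- Heavy: Echo compares 6, -1 and picks X; Delta would get -8.
Maximizing over -1, -2, 7, -8, Delta chooses Medium. Subgame-perfect outcome: (Medium, X) with payoffs (7, -2).
For the simultaneous game, intersect best replies.
Delta's best replies: X→Medium; Y→Zero.
Echo's best replies: Zero→X; Light→X; Medium→X; Heavy→X.
Only (Medium, X) has each player best-responding; Nash payoffs (7, -2).
Delta's commitment gain: 7 − 7 = 0.

0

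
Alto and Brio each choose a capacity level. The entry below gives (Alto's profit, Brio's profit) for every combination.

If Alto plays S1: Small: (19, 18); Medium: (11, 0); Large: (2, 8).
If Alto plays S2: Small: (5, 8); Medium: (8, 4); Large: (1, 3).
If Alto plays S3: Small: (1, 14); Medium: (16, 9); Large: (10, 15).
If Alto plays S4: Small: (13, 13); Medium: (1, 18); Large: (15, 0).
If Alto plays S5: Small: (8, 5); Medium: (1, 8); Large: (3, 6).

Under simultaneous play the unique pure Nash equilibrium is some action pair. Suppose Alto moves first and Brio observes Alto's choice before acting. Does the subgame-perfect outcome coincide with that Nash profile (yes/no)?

Solve by backward induction (Alto leads).
- S1 → Brio plays Small (best of 18, 0, 8); Alto gets 19.
- S2 → Brio plays Small (best of 8, 4, 3); Alto gets 5.
- S3 → Brio plays Large (best of 14, 9, 15); Alto gets 10.
- S4 → Brio plays Medium (best of 13, 18, 0); Alto gets 1.
- S5 → Brio plays Medium (best of 5, 8, 6); Alto gets 1.
Maximizing over 19, 5, 10, 1, 1, Alto chooses S1. Subgame-perfect outcome: (S1, Small) with payoffs (19, 18).
Now find the simultaneous Nash equilibrium.
Alto's best replies: Small→S1; Medium→S3; Large→S4.
Brio's best replies: S1→Small; S2→Small; S3→Large; S4→Medium; S5→Medium.
Only (S1, Small) has each player best-responding; Nash payoffs (19, 18).
Sequential outcome (S1, Small) coincides with the Nash profile (S1, Small).

yes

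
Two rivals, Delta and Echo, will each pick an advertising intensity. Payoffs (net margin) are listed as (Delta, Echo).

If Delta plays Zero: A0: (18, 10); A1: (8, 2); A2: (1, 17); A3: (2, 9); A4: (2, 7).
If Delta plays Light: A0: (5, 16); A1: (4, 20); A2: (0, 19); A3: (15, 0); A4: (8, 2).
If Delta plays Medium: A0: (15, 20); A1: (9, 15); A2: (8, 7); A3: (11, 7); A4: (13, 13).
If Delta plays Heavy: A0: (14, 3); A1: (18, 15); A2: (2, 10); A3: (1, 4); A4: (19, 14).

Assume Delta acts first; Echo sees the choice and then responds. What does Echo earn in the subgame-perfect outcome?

Backward induction with Delta moving first.
- Zero: BR = A2, leader payoff 1.
- Light: BR = A1, leader payoff 4.
- Medium: BR = A0, leader payoff 15.
- Heavy: BR = A1, leader payoff 18.
Delta's induced payoffs are 1, 4, 15, 18, so Delta commits to Heavy. Subgame-perfect outcome: (Heavy, A1) with payoffs (18, 15).

15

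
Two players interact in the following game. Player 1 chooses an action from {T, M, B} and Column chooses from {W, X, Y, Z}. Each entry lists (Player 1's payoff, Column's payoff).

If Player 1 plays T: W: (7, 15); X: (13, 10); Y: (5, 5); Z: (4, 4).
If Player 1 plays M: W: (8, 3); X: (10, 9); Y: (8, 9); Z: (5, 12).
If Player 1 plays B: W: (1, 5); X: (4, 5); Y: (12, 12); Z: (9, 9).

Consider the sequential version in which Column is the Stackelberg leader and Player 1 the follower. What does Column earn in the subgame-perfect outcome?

Work backward from Player 1's decision.
- W: Player 1 compares 7, 8, 1 and picks M; Column would get 3.
- X: Player 1 compares 13, 10, 4 and picks T; Column would get 10.
- Y: Player 1 compares 5, 8, 12 and picks B; Column would get 12.
- Z: Player 1 compares 4, 5, 9 and picks B; Column would get 9.
Column's induced payoffs are 3, 10, 12, 9, so Column commits to Y. Subgame-perfect outcome: (B, Y) with payoffs (12, 12).

12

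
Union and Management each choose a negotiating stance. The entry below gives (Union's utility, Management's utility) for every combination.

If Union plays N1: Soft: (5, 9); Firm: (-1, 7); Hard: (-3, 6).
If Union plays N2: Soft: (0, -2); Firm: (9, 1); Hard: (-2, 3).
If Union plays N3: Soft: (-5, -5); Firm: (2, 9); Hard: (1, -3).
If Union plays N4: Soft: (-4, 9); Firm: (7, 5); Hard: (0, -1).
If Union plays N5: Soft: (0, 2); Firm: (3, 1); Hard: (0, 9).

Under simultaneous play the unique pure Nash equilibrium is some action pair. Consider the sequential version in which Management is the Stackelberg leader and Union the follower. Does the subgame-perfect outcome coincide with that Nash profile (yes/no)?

yes

Backward induction with Management moving first.
- Soft → Union plays N1 (best of 5, 0, -5, -4, 0); Management gets 9.
- Firm → Union plays N2 (best of -1, 9, 2, 7, 3); Management gets 1.
- Hard → Union plays N3 (best of -3, -2, 1, 0, 0); Management gets -3.
Maximizing over 9, 1, -3, Management chooses Soft. Subgame-perfect outcome: (N1, Soft) with payoffs (5, 9).
For the simultaneous game, intersect best replies.
Union's best replies: Soft→N1; Firm→N2; Hard→N3.
Management's best replies: N1→Soft; N2→Hard; N3→Firm; N4→Soft; N5→Hard.
Only (N1, Soft) has each player best-responding; Nash payoffs (5, 9).
Sequential outcome (N1, Soft) coincides with the Nash profile (N1, Soft).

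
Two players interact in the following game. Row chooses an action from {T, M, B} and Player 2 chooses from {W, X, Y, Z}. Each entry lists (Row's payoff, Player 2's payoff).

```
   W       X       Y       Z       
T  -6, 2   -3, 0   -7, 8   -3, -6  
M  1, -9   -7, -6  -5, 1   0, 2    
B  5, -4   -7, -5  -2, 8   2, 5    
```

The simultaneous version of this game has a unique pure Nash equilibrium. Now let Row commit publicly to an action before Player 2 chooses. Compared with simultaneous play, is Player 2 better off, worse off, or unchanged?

worse off

Player 2 best-responds to each possible Row move:
- T: BR = Y, leader payoff -7.
- M: BR = Z, leader payoff 0.
- B: BR = Y, leader payoff -2.
Row's induced payoffs are -7, 0, -2, so Row commits to M. Subgame-perfect outcome: (M, Z) with payoffs (0, 2).
Now find the simultaneous Nash equilibrium.
Row's best replies: W→B; X→T; Y→B; Z→B.
Player 2's best replies: T→Y; M→Z; B→Y.
The unique mutual best reply is (B, Y), giving (-2, 8).
Player 2 earns 2 sequentially versus 8 at the Nash outcome: worse off.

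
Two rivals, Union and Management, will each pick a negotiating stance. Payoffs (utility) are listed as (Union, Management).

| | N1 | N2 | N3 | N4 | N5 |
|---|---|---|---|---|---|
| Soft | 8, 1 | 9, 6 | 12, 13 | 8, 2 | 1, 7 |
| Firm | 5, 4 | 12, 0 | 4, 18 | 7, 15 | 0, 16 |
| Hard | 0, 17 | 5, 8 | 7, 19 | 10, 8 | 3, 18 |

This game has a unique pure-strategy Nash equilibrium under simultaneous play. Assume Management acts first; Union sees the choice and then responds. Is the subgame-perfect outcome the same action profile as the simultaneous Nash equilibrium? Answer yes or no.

Backward induction with Management moving first.
- N1 → Union plays Soft (best of 8, 5, 0); Management gets 1.
- N2 → Union plays Firm (best of 9, 12, 5); Management gets 0.
- N3 → Union plays Soft (best of 12, 4, 7); Management gets 13.
- N4 → Union plays Hard (best of 8, 7, 10); Management gets 8.
- N5 → Union plays Hard (best of 1, 0, 3); Management gets 18.
Among 1, 0, 13, 8, 18, the best is 18 at N5. Subgame-perfect outcome: (Hard, N5) with payoffs (3, 18).
For the simultaneous game, intersect best replies.
Union's best replies: N1→Soft; N2→Firm; N3→Soft; N4→Hard; N5→Hard.
Management's best replies: Soft→N3; Firm→N3; Hard→N3.
Only (Soft, N3) has each player best-responding; Nash payoffs (12, 13).
Sequential outcome (Hard, N5) differs from the Nash profile (Soft, N3).

no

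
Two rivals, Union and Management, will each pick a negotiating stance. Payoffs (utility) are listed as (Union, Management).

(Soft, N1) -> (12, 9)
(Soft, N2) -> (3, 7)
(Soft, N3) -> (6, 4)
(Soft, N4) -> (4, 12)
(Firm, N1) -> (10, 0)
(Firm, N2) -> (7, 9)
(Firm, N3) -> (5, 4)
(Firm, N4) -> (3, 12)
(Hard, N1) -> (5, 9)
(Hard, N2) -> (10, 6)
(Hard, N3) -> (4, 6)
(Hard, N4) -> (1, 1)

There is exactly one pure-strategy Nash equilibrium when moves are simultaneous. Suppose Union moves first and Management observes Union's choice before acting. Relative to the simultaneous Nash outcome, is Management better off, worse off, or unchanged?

Backward induction with Union moving first.
- Soft: BR = N4, leader payoff 4.
- Firm: BR = N4, leader payoff 3.
- Hard: BR = N1, leader payoff 5.
Union's induced payoffs are 4, 3, 5, so Union commits to Hard. Subgame-perfect outcome: (Hard, N1) with payoffs (5, 9).
Under simultaneous play:
Union's best replies: N1→Soft; N2→Hard; N3→Soft; N4→Soft.
Management's best replies: Soft→N4; Firm→N4; Hard→N1.
Only (Soft, N4) has each player best-responding; Nash payoffs (4, 12).
Management earns 9 sequentially versus 12 at the Nash outcome: worse off.

worse off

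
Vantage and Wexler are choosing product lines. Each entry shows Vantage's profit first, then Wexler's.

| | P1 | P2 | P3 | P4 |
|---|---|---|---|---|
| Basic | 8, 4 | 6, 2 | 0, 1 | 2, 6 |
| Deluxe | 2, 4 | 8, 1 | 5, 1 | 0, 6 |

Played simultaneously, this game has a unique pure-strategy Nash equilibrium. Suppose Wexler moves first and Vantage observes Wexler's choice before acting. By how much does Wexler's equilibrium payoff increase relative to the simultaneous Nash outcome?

Work backward from Vantage's decision.
- P1: BR = Basic, leader payoff 4.
- P2: BR = Deluxe, leader payoff 1.
- P3: BR = Deluxe, leader payoff 1.
- P4: BR = Basic, leader payoff 6.
Wexler's induced payoffs are 4, 1, 1, 6, so Wexler commits to P4. Subgame-perfect outcome: (Basic, P4) with payoffs (2, 6).
For the simultaneous game, intersect best replies.
Vantage's best replies: P1→Basic; P2→Deluxe; P3→Deluxe; P4→Basic.
Wexler's best replies: Basic→P4; Deluxe→P4.
Only (Basic, P4) has each player best-responding; Nash payoffs (2, 6).
Wexler's commitment gain: 6 − 6 = 0.

0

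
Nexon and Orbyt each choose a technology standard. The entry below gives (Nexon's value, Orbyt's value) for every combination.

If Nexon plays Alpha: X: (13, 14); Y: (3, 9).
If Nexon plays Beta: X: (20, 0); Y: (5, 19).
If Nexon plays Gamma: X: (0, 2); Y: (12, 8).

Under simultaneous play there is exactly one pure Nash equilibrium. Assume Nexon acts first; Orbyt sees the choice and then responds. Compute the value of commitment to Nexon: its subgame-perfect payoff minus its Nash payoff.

1

Solve by backward induction (Nexon leads).
- Alpha: BR = X, leader payoff 13.
- Beta: BR = Y, leader payoff 5.
- Gamma: BR = Y, leader payoff 12.
Nexon's induced payoffs are 13, 5, 12, so Nexon commits to Alpha. Subgame-perfect outcome: (Alpha, X) with payoffs (13, 14).
Under simultaneous play:
Nexon's best replies: X→Beta; Y→Gamma.
Orbyt's best replies: Alpha→X; Beta→Y; Gamma→Y.
Only (Gamma, Y) has each player best-responding; Nash payoffs (12, 8).
Nexon's commitment gain: 13 − 12 = 1.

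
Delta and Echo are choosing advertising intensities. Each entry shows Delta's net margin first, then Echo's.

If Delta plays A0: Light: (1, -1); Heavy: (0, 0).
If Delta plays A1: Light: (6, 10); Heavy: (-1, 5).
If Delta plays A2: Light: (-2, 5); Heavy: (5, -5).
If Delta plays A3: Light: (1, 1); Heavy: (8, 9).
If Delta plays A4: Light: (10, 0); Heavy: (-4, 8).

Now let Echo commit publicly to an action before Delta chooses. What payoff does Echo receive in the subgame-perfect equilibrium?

9

Solve by backward induction (Echo leads).
- Light → Delta plays A4 (best of 1, 6, -2, 1, 10); Echo gets 0.
- Heavy → Delta plays A3 (best of 0, -1, 5, 8, -4); Echo gets 9.
Echo's induced payoffs are 0, 9, so Echo commits to Heavy. Subgame-perfect outcome: (A3, Heavy) with payoffs (8, 9).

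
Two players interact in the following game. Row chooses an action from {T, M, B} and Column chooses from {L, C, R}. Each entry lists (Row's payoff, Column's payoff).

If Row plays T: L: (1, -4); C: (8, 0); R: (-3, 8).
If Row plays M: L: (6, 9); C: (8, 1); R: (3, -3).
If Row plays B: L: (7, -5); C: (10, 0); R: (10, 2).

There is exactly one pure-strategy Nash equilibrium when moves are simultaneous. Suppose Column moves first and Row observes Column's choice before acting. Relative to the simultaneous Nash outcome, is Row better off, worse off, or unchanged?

unchanged

Solve by backward induction (Column leads).
- L: BR = B, leader payoff -5.
- C: BR = B, leader payoff 0.
- R: BR = B, leader payoff 2.
Maximizing over -5, 0, 2, Column chooses R. Subgame-perfect outcome: (B, R) with payoffs (10, 2).
Under simultaneous play:
Row's best replies: L→B; C→B; R→B.
Column's best replies: T→R; M→L; B→R.
Only (B, R) has each player best-responding; Nash payoffs (10, 2).
Row earns 10 sequentially versus 10 at the Nash outcome: unchanged.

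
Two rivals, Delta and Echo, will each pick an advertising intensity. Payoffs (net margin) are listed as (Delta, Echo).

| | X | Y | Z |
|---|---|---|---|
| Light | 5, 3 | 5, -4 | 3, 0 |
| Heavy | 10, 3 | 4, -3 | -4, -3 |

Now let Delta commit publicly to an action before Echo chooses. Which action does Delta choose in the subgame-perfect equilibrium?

Heavy

Solve by backward induction (Delta leads).
- Light: BR = X, leader payoff 5.
- Heavy: BR = X, leader payoff 10.
Among 5, 10, the best is 10 at Heavy. Subgame-perfect outcome: (Heavy, X) with payoffs (10, 3).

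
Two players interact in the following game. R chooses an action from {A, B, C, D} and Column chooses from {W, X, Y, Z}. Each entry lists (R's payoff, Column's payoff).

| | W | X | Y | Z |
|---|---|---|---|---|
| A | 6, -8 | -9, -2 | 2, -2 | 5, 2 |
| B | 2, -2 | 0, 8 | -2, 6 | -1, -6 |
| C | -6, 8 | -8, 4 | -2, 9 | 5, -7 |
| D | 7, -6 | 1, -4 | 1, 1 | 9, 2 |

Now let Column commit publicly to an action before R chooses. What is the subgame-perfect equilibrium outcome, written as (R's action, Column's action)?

Backward induction with Column moving first.
- W: R compares 6, 2, -6, 7 and picks D; Column would get -6.
- X: R compares -9, 0, -8, 1 and picks D; Column would get -4.
- Y: R compares 2, -2, -2, 1 and picks A; Column would get -2.
- Z: R compares 5, -1, 5, 9 and picks D; Column would get 2.
Maximizing over -6, -4, -2, 2, Column chooses Z. Subgame-perfect outcome: (D, Z) with payoffs (9, 2).

(D, Z)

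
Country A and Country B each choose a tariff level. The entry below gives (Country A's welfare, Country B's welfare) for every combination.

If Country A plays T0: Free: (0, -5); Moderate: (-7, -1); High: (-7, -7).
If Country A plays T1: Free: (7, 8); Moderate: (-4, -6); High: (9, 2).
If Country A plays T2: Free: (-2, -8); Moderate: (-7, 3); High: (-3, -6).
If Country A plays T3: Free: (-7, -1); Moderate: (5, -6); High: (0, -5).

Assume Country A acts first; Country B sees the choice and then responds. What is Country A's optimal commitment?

Solve by backward induction (Country A leads).
- T0 → Country B plays Moderate (best of -5, -1, -7); Country A gets -7.
- T1 → Country B plays Free (best of 8, -6, 2); Country A gets 7.
- T2 → Country B plays Moderate (best of -8, 3, -6); Country A gets -7.
- T3 → Country B plays Free (best of -1, -6, -5); Country A gets -7.
Country A's induced payoffs are -7, 7, -7, -7, so Country A commits to T1. Subgame-perfect outcome: (T1, Free) with payoffs (7, 8).

T1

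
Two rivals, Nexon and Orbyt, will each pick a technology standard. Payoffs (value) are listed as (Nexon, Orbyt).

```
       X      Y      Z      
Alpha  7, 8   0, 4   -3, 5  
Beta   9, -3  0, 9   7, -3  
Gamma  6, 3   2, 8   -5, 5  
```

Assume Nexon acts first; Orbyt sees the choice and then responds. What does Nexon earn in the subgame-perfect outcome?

7

Solve by backward induction (Nexon leads).
- Alpha: BR = X, leader payoff 7.
- Beta: BR = Y, leader payoff 0.
- Gamma: BR = Y, leader payoff 2.
Maximizing over 7, 0, 2, Nexon chooses Alpha. Subgame-perfect outcome: (Alpha, X) with payoffs (7, 8).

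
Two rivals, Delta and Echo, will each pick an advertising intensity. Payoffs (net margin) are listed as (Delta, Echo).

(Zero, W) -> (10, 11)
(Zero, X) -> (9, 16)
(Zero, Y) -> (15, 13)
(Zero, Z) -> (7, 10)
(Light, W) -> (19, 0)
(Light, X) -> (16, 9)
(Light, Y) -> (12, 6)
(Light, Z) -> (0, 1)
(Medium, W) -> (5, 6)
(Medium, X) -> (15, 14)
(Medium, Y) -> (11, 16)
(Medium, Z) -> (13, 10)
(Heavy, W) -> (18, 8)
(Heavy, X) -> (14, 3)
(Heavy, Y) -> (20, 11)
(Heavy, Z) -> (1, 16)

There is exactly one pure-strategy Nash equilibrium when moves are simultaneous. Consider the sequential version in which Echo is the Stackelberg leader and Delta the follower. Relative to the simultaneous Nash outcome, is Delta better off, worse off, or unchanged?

Backward induction with Echo moving first.
- W → Delta plays Light (best of 10, 19, 5, 18); Echo gets 0.
- X → Delta plays Light (best of 9, 16, 15, 14); Echo gets 9.
- Y → Delta plays Heavy (best of 15, 12, 11, 20); Echo gets 11.
- Z → Delta plays Medium (best of 7, 0, 13, 1); Echo gets 10.
Maximizing over 0, 9, 11, 10, Echo chooses Y. Subgame-perfect outcome: (Heavy, Y) with payoffs (20, 11).
Under simultaneous play:
Delta's best replies: W→Light; X→Light; Y→Heavy; Z→Medium.
Echo's best replies: Zero→X; Light→X; Medium→Y; Heavy→Z.
The unique mutual best reply is (Light, X), giving (16, 9).
Delta earns 20 sequentially versus 16 at the Nash outcome: better off.

better off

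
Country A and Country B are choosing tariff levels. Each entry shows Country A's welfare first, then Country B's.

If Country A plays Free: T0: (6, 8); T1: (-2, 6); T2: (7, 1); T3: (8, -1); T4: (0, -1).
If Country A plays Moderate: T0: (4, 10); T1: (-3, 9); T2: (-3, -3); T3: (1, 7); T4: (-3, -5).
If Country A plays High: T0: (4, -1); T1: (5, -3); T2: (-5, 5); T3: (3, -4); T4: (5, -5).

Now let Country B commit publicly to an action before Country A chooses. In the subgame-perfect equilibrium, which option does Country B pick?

T0

Work backward from Country A's decision.
- T0 → Country A plays Free (best of 6, 4, 4); Country B gets 8.
- T1 → Country A plays High (best of -2, -3, 5); Country B gets -3.
- T2 → Country A plays Free (best of 7, -3, -5); Country B gets 1.
- T3 → Country A plays Free (best of 8, 1, 3); Country B gets -1.
- T4 → Country A plays High (best of 0, -3, 5); Country B gets -5.
Country B's induced payoffs are 8, -3, 1, -1, -5, so Country B commits to T0. Subgame-perfect outcome: (Free, T0) with payoffs (6, 8).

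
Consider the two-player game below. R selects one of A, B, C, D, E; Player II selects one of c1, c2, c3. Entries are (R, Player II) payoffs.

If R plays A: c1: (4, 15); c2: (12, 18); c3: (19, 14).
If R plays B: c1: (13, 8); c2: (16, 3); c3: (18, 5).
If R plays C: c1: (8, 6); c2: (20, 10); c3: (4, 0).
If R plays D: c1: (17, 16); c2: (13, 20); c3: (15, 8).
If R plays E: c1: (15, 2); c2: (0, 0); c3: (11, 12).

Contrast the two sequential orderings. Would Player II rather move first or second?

If R leads: Player II's best replies are A→c2, B→c1, C→c2, D→c2, E→c3; R's induced payoffs 12, 13, 20, 13, 11; outcome (C, c2), payoffs (20, 10).
If Player II leads: R's best replies are c1→D, c2→C, c3→A; Player II's induced payoffs 16, 10, 14; outcome (D, c1), payoffs (17, 16).
Player II gets 16 moving first and 10 moving second, so Player II prefers to move first.

first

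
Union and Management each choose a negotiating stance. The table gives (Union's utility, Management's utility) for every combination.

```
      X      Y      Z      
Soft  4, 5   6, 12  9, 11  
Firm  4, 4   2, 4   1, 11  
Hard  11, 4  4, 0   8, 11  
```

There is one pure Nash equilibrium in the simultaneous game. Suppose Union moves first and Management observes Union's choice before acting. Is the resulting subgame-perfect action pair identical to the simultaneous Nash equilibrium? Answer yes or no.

no

Work backward from Management's decision.
- Soft: BR = Y, leader payoff 6.
- Firm: BR = Z, leader payoff 1.
- Hard: BR = Z, leader payoff 8.
Among 6, 1, 8, the best is 8 at Hard. Subgame-perfect outcome: (Hard, Z) with payoffs (8, 11).
Under simultaneous play:
Union's best replies: X→Hard; Y→Soft; Z→Soft.
Management's best replies: Soft→Y; Firm→Z; Hard→Z.
The unique mutual best reply is (Soft, Y), giving (6, 12).
Sequential outcome (Hard, Z) differs from the Nash profile (Soft, Y).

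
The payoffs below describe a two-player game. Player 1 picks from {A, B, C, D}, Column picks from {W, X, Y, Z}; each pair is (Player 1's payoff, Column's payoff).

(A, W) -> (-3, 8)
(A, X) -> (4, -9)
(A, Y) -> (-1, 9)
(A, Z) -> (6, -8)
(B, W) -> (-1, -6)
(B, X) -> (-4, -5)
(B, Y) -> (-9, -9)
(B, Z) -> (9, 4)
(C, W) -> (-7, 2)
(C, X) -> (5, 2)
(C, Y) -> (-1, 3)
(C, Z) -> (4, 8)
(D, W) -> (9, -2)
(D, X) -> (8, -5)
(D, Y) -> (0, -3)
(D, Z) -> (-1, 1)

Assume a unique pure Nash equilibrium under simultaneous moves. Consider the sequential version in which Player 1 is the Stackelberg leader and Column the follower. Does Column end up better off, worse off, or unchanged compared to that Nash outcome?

unchanged

Work backward from Column's decision.
- A → Column plays Y (best of 8, -9, 9, -8); Player 1 gets -1.
- B → Column plays Z (best of -6, -5, -9, 4); Player 1 gets 9.
- C → Column plays Z (best of 2, 2, 3, 8); Player 1 gets 4.
- D → Column plays Z (best of -2, -5, -3, 1); Player 1 gets -1.
Among -1, 9, 4, -1, the best is 9 at B. Subgame-perfect outcome: (B, Z) with payoffs (9, 4).
Now find the simultaneous Nash equilibrium.
Player 1's best replies: W→D; X→D; Y→D; Z→B.
Column's best replies: A→Y; B→Z; C→Z; D→Z.
The unique mutual best reply is (B, Z), giving (9, 4).
Column earns 4 sequentially versus 4 at the Nash outcome: unchanged.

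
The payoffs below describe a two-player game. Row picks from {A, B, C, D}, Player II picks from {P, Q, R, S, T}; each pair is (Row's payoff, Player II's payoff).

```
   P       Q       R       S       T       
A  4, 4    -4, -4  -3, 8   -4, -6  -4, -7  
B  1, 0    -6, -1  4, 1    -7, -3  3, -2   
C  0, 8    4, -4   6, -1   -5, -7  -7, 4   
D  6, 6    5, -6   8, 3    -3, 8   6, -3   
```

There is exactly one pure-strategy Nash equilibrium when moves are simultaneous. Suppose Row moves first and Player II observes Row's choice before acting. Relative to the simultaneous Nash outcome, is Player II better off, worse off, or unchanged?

worse off

Work backward from Player II's decision.
- A: BR = R, leader payoff -3.
- B: BR = R, leader payoff 4.
- C: BR = P, leader payoff 0.
- D: BR = S, leader payoff -3.
Row's induced payoffs are -3, 4, 0, -3, so Row commits to B. Subgame-perfect outcome: (B, R) with payoffs (4, 1).
For the simultaneous game, intersect best replies.
Row's best replies: P→D; Q→D; R→D; S→D; T→D.
Player II's best replies: A→R; B→R; C→P; D→S.
Only (D, S) has each player best-responding; Nash payoffs (-3, 8).
Player II earns 1 sequentially versus 8 at the Nash outcome: worse off.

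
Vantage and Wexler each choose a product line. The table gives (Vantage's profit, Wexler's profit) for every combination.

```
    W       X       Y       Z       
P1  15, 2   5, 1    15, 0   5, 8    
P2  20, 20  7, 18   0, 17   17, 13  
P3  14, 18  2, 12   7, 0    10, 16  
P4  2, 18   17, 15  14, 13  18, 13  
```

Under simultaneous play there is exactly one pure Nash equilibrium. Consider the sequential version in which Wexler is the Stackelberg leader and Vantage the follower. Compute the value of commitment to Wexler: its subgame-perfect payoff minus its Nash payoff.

0

Work backward from Vantage's decision.
- W: BR = P2, leader payoff 20.
- X: BR = P4, leader payoff 15.
- Y: BR = P1, leader payoff 0.
- Z: BR = P4, leader payoff 13.
Among 20, 15, 0, 13, the best is 20 at W. Subgame-perfect outcome: (P2, W) with payoffs (20, 20).
Now find the simultaneous Nash equilibrium.
Vantage's best replies: W→P2; X→P4; Y→P1; Z→P4.
Wexler's best replies: P1→Z; P2→W; P3→W; P4→W.
Only (P2, W) has each player best-responding; Nash payoffs (20, 20).
Wexler's commitment gain: 20 − 20 = 0.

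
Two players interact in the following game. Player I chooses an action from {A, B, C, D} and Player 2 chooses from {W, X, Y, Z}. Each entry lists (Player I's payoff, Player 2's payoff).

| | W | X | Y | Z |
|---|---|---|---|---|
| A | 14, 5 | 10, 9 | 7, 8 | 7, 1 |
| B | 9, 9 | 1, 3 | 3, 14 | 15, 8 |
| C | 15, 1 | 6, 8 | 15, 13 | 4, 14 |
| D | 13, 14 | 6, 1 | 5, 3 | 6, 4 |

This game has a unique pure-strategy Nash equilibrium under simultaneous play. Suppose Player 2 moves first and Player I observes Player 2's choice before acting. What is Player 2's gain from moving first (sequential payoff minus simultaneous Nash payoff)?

4

Work backward from Player I's decision.
- W: Player I compares 14, 9, 15, 13 and picks C; Player 2 would get 1.
- X: Player I compares 10, 1, 6, 6 and picks A; Player 2 would get 9.
- Y: Player I compares 7, 3, 15, 5 and picks C; Player 2 would get 13.
- Z: Player I compares 7, 15, 4, 6 and picks B; Player 2 would get 8.
Player 2's induced payoffs are 1, 9, 13, 8, so Player 2 commits to Y. Subgame-perfect outcome: (C, Y) with payoffs (15, 13).
For the simultaneous game, intersect best replies.
Player I's best replies: W→C; X→A; Y→C; Z→B.
Player 2's best replies: A→X; B→Y; C→Z; D→W.
The unique mutual best reply is (A, X), giving (10, 9).
Player 2's commitment gain: 13 − 9 = 4.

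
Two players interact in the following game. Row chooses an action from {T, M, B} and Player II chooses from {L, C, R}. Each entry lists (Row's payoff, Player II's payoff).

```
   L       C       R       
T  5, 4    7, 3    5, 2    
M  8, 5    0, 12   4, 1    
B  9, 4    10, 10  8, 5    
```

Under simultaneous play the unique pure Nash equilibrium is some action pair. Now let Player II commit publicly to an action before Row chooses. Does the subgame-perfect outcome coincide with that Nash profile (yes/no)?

Work backward from Row's decision.
- L → Row plays B (best of 5, 8, 9); Player II gets 4.
- C → Row plays B (best of 7, 0, 10); Player II gets 10.
- R → Row plays B (best of 5, 4, 8); Player II gets 5.
Player II's induced payoffs are 4, 10, 5, so Player II commits to C. Subgame-perfect outcome: (B, C) with payoffs (10, 10).
Under simultaneous play:
Row's best replies: L→B; C→B; R→B.
Player II's best replies: T→L; M→C; B→C.
Only (B, C) has each player best-responding; Nash payoffs (10, 10).
Sequential outcome (B, C) coincides with the Nash profile (B, C).

yes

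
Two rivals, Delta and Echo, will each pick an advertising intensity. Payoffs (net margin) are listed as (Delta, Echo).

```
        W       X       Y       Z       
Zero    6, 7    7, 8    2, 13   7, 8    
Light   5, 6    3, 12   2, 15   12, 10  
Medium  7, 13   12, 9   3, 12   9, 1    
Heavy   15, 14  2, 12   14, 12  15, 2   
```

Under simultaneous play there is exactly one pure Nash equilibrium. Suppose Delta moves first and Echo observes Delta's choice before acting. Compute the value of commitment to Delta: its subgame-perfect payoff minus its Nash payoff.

Solve by backward induction (Delta leads).
- Zero → Echo plays Y (best of 7, 8, 13, 8); Delta gets 2.
- Light → Echo plays Y (best of 6, 12, 15, 10); Delta gets 2.
- Medium → Echo plays W (best of 13, 9, 12, 1); Delta gets 7.
- Heavy → Echo plays W (best of 14, 12, 12, 2); Delta gets 15.
Delta's induced payoffs are 2, 2, 7, 15, so Delta commits to Heavy. Subgame-perfect outcome: (Heavy, W) with payoffs (15, 14).
For the simultaneous game, intersect best replies.
Delta's best replies: W→Heavy; X→Medium; Y→Heavy; Z→Heavy.
Echo's best replies: Zero→Y; Light→Y; Medium→W; Heavy→W.
Only (Heavy, W) has each player best-responding; Nash payoffs (15, 14).
Delta's commitment gain: 15 − 15 = 0.

0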